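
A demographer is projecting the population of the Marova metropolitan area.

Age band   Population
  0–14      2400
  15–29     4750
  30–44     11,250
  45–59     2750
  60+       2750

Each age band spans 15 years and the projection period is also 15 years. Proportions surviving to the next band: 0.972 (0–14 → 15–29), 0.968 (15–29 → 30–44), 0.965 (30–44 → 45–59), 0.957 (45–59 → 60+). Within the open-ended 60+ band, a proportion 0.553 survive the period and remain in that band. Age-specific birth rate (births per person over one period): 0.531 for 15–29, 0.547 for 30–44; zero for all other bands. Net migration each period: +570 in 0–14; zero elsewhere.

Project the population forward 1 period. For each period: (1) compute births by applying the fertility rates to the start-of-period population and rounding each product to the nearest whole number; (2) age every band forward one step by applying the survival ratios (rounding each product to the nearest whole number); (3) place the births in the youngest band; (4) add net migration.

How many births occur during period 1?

8676

(Groups numbered youngest = 1 to oldest = 5.)
After projecting period 1:
Births: 4750 × 0.531 = 2522 ; 11250 × 0.547 = 6154 ⇒ total 8676
Group 2: 2400 × 0.972 = 2333
Group 3: 4750 × 0.968 = 4598
Group 4: 11250 × 0.965 = 10856
Group 5: 2750 × 0.957 + 2750 × 0.553 = 2632 + 1521 = 4153
Net migration: Group 1 + 570 → 9246
End of period: [9246, 2333, 4598, 10856, 4153]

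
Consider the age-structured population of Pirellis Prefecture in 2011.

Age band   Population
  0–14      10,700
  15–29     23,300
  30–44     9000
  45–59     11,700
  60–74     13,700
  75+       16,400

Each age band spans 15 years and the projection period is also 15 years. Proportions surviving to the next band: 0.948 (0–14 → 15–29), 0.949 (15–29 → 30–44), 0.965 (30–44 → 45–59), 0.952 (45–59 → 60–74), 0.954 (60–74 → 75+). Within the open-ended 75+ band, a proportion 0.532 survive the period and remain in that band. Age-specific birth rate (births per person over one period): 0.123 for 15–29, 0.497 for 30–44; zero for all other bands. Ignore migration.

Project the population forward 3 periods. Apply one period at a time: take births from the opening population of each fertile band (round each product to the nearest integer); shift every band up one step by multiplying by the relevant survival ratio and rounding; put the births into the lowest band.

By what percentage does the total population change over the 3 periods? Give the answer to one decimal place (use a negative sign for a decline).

-13.7

Call the groups 1 to 6, youngest first.
Period 1.
Births: 23300 × 0.123 = 2866 ; 9000 × 0.497 = 4473 — total 7339
Group 2: 10700 × 0.948 = 10144
Group 3: 23300 × 0.949 = 22112
Group 4: 9000 × 0.965 = 8685
Group 5: 11700 × 0.952 = 11138
Group 6: 13700 × 0.954 + 16400 × 0.532 = 13070 + 8725 = 21795
Population now: 0–14=7339, 15–29=10144, 30–44=22112, 45–59=8685, 60–74=11138, 75+=21795
Period 2.
Births: 10144 × 0.123 = 1248 ; 22112 × 0.497 = 10990 — total 12238
Group 2: 7339 × 0.948 = 6957
Group 3: 10144 × 0.949 = 9627
Group 4: 22112 × 0.965 = 21338
Group 5: 8685 × 0.952 = 8268
Group 6: 11138 × 0.954 + 21795 × 0.532 = 10626 + 11595 = 22221
Population now: 0–14=12238, 15–29=6957, 30–44=9627, 45–59=21338, 60–74=8268, 75+=22221
Period 3.
Births: 6957 × 0.123 = 856 ; 9627 × 0.497 = 4785 — total 5641
Group 2: 12238 × 0.948 = 11602
Group 3: 6957 × 0.949 = 6602
Group 4: 9627 × 0.965 = 9290
Group 5: 21338 × 0.952 = 20314
Group 6: 8268 × 0.954 + 22221 × 0.532 = 7888 + 11822 = 19710
Population now: 0–14=5641, 15–29=11602, 30–44=6602, 45–59=9290, 60–74=20314, 75+=19710
Total: 84800 → 73159; change = -11641; percentage change = -13.7%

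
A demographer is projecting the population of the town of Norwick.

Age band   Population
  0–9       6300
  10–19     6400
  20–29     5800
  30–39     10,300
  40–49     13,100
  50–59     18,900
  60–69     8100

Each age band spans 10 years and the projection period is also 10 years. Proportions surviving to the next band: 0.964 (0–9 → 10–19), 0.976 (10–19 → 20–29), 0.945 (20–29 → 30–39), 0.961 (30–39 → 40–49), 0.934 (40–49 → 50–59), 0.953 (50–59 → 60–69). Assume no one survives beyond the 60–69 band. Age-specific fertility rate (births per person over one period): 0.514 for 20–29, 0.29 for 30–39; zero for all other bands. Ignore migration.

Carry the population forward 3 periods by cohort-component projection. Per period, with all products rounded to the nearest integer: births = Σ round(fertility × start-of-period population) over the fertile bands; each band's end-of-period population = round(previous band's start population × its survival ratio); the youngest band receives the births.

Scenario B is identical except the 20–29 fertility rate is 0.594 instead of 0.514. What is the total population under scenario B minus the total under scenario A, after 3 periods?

— Period 1 —
Births: 5800 × 0.514 = 2981 ; 10300 × 0.29 = 2987 ⇒ total 5968
10–19: 6300 × 0.964 = 6073
20–29: 6400 × 0.976 = 6246
30–39: 5800 × 0.945 = 5481
40–49: 10300 × 0.961 = 9898
50–59: 13100 × 0.934 = 12235
60–69: 18900 × 0.953 = 18012
Population now: 0–9=5968, 10–19=6073, 20–29=6246, 30–39=5481, 40–49=9898, 50–59=12235, 60–69=18012
— Period 2 —
Births: 6246 × 0.514 = 3210 ; 5481 × 0.29 = 1589 ⇒ total 4799
10–19: 5968 × 0.964 = 5753
20–29: 6073 × 0.976 = 5927
30–39: 6246 × 0.945 = 5902
40–49: 5481 × 0.961 = 5267
50–59: 9898 × 0.934 = 9245
60–69: 12235 × 0.953 = 11660
Population now: 0–9=4799, 10–19=5753, 20–29=5927, 30–39=5902, 40–49=5267, 50–59=9245, 60–69=11660
— Period 3 —
Births: 5927 × 0.514 = 3046 ; 5902 × 0.29 = 1712 ⇒ total 4758
10–19: 4799 × 0.964 = 4626
20–29: 5753 × 0.976 = 5615
30–39: 5927 × 0.945 = 5601
40–49: 5902 × 0.961 = 5672
50–59: 5267 × 0.934 = 4919
60–69: 9245 × 0.953 = 8810
Population now: 0–9=4758, 10–19=4626, 20–29=5615, 30–39=5601, 40–49=5672, 50–59=4919, 60–69=8810
Scenario A total after 3 periods: 40001
Scenario B projection —
— Period 1 —
Births: 5800 × 0.594 = 3445 ; 10300 × 0.29 = 2987 ⇒ total 6432
10–19: 6300 × 0.964 = 6073
20–29: 6400 × 0.976 = 6246
30–39: 5800 × 0.945 = 5481
40–49: 10300 × 0.961 = 9898
50–59: 13100 × 0.934 = 12235
60–69: 18900 × 0.953 = 18012
Population now: 0–9=6432, 10–19=6073, 20–29=6246, 30–39=5481, 40–49=9898, 50–59=12235, 60–69=18012
— Period 2 —
Births: 6246 × 0.594 = 3710 ; 5481 × 0.29 = 1589 ⇒ total 5299
10–19: 6432 × 0.964 = 6200
20–29: 6073 × 0.976 = 5927
30–39: 6246 × 0.945 = 5902
40–49: 5481 × 0.961 = 5267
50–59: 9898 × 0.934 = 9245
60–69: 12235 × 0.953 = 11660
Population now: 0–9=5299, 10–19=6200, 20–29=5927, 30–39=5902, 40–49=5267, 50–59=9245, 60–69=11660
— Period 3 —
Births: 5927 × 0.594 = 3521 ; 5902 × 0.29 = 1712 ⇒ total 5233
10–19: 5299 × 0.964 = 5108
20–29: 6200 × 0.976 = 6051
30–39: 5927 × 0.945 = 5601
40–49: 5902 × 0.961 = 5672
50–59: 5267 × 0.934 = 4919
60–69: 9245 × 0.953 = 8810
Population now: 0–9=5233, 10–19=5108, 20–29=6051, 30–39=5601, 40–49=5672, 50–59=4919, 60–69=8810
Scenario B total after 3 periods: 41394
Difference B − A = 41394 − 40001 = 1393

1393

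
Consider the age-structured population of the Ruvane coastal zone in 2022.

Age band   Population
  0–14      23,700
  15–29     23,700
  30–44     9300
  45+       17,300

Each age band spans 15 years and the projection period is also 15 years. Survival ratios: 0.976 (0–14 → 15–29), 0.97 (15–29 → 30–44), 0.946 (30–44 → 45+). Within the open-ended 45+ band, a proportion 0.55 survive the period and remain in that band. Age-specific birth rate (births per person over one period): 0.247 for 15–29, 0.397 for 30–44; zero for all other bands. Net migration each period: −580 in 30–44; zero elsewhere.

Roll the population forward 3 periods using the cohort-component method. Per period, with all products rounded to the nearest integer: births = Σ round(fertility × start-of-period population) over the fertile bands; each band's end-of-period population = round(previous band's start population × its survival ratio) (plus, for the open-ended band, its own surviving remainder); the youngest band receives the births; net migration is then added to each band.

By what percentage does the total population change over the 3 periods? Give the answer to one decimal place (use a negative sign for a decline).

Call the bands 1 to 4, youngest first.
— Period 1 —
Births: 23700 * 0.247 = 5854  |  9300 * 0.397 = 3692 → 9546
Band 2: 23700 * 0.976 = 23131
Band 3: 23700 * 0.97 = 22989
Band 4: 9300 * 0.946 + 17300 * 0.55 = 8798 + 9515 = 18313
Net migration: Band 3 − 580 → 22409
End of period: [9546, 23131, 22409, 18313]
— Period 2 —
Births: 23131 * 0.247 = 5713  |  22409 * 0.397 = 8896 → 14609
Band 2: 9546 * 0.976 = 9317
Band 3: 23131 * 0.97 = 22437
Band 4: 22409 * 0.946 + 18313 * 0.55 = 21199 + 10072 = 31271
Net migration: Band 3 − 580 → 21857
End of period: [14609, 9317, 21857, 31271]
— Period 3 —
Births: 9317 * 0.247 = 2301  |  21857 * 0.397 = 8677 → 10978
Band 2: 14609 * 0.976 = 14258
Band 3: 9317 * 0.97 = 9037
Band 4: 21857 * 0.946 + 31271 * 0.55 = 20677 + 17199 = 37876
Net migration: Band 3 − 580 → 8457
End of period: [10978, 14258, 8457, 37876]
Total: 74000 → 71569; change = -2431; percentage change = -3.3%

-3.3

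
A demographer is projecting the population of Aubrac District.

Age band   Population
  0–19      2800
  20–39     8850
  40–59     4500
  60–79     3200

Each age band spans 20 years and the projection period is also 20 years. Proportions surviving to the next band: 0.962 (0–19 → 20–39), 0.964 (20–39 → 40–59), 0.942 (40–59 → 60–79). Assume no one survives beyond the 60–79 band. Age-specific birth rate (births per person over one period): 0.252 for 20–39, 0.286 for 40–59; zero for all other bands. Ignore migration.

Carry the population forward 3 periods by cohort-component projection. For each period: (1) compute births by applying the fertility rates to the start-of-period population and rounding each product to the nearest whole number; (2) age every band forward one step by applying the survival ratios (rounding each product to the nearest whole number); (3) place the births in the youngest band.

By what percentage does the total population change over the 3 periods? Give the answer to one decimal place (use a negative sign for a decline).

(Groups numbered youngest = 1 to oldest = 4.)
— Period 1 —
Births: 8850 × 0.252 = 2230, 4500 × 0.286 = 1287 → total 3517
Group 2: 2800 × 0.962 = 2694
Group 3: 8850 × 0.964 = 8531
Group 4: 4500 × 0.942 = 4239
Population now: 0–19=3517, 20–39=2694, 40–59=8531, 60–79=4239
— Period 2 —
Births: 2694 × 0.252 = 679, 8531 × 0.286 = 2440 → total 3119
Group 2: 3517 × 0.962 = 3383
Group 3: 2694 × 0.964 = 2597
Group 4: 8531 × 0.942 = 8036
Population now: 0–19=3119, 20–39=3383, 40–59=2597, 60–79=8036
— Period 3 —
Births: 3383 × 0.252 = 853, 2597 × 0.286 = 743 → total 1596
Group 2: 3119 × 0.962 = 3000
Group 3: 3383 × 0.964 = 3261
Group 4: 2597 × 0.942 = 2446
Population now: 0–19=1596, 20–39=3000, 40–59=3261, 60–79=2446
Total: 19350 → 10303; change = -9047; percentage change = -46.8%

-46.8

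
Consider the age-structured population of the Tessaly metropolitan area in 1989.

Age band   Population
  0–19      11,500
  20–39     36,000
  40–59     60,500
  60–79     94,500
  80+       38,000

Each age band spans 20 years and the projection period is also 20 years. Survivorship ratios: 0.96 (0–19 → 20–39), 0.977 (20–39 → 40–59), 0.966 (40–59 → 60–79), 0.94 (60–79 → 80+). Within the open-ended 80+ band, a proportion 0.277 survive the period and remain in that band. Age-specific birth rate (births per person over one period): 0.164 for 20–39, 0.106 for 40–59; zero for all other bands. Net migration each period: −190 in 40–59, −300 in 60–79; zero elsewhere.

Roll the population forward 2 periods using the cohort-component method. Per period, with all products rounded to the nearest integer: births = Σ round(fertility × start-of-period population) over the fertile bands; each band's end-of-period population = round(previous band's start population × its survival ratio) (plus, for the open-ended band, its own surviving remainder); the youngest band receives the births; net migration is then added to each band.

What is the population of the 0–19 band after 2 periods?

— Period 1 —
Births: 36000 × 0.164 = 5904 ; 60500 × 0.106 = 6413 → total 12317
20–39: 11500 × 0.96 = 11040
40–59: 36000 × 0.977 = 35172
60–79: 60500 × 0.966 = 58443
80+: 94500 × 0.94 + 38000 × 0.277 = 88830 + 10526 = 99356
Net migration: 40–59 − 190 → 34982; 60–79 − 300 → 58143
End of period: [12317, 11040, 34982, 58143, 99356]
— Period 2 —
Births: 11040 × 0.164 = 1811 ; 34982 × 0.106 = 3708 → total 5519
20–39: 12317 × 0.96 = 11824
40–59: 11040 × 0.977 = 10786
60–79: 34982 × 0.966 = 33793
80+: 58143 × 0.94 + 99356 × 0.277 = 54654 + 27522 = 82176
Net migration: 40–59 − 190 → 10596; 60–79 − 300 → 33493
End of period: [5519, 11824, 10596, 33493, 82176]

5519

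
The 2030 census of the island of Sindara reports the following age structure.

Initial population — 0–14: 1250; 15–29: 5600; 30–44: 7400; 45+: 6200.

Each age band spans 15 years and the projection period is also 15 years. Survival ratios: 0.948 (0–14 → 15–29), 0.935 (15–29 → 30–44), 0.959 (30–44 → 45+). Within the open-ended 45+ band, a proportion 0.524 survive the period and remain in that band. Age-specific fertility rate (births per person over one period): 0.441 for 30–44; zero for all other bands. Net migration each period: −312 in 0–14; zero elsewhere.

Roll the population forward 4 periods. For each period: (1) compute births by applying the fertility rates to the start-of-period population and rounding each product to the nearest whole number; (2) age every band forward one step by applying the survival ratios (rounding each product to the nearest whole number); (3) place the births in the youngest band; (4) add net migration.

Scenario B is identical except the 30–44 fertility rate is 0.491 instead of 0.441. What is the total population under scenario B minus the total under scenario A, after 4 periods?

889

— Period 1 —
Births: 7400 × 0.441 = 3263
15–29: 1250 × 0.948 = 1185
30–44: 5600 × 0.935 = 5236
45+: 7400 × 0.959 + 6200 × 0.524 = 7097 + 3249 = 10346
Net migration: 0–14 − 312 → 2951
Population now: 0–14=2951, 15–29=1185, 30–44=5236, 45+=10346
— Period 2 —
Births: 5236 × 0.441 = 2309
15–29: 2951 × 0.948 = 2798
30–44: 1185 × 0.935 = 1108
45+: 5236 × 0.959 + 10346 × 0.524 = 5021 + 5421 = 10442
Net migration: 0–14 − 312 → 1997
Population now: 0–14=1997, 15–29=2798, 30–44=1108, 45+=10442
— Period 3 —
Births: 1108 × 0.441 = 489
15–29: 1997 × 0.948 = 1893
30–44: 2798 × 0.935 = 2616
45+: 1108 × 0.959 + 10442 × 0.524 = 1063 + 5472 = 6535
Net migration: 0–14 − 312 → 177
Population now: 0–14=177, 15–29=1893, 30–44=2616, 45+=6535
— Period 4 —
Births: 2616 × 0.441 = 1154
15–29: 177 × 0.948 = 168
30–44: 1893 × 0.935 = 1770
45+: 2616 × 0.959 + 6535 × 0.524 = 2509 + 3424 = 5933
Net migration: 0–14 − 312 → 842
Population now: 0–14=842, 15–29=168, 30–44=1770, 45+=5933
Scenario A total after 4 periods: 8713
Scenario B projection —
— Period 1 —
Births: 7400 × 0.491 = 3633
15–29: 1250 × 0.948 = 1185
30–44: 5600 × 0.935 = 5236
45+: 7400 × 0.959 + 6200 × 0.524 = 7097 + 3249 = 10346
Net migration: 0–14 − 312 → 3321
Population now: 0–14=3321, 15–29=1185, 30–44=5236, 45+=10346
— Period 2 —
Births: 5236 × 0.491 = 2571
15–29: 3321 × 0.948 = 3148
30–44: 1185 × 0.935 = 1108
45+: 5236 × 0.959 + 10346 × 0.524 = 5021 + 5421 = 10442
Net migration: 0–14 − 312 → 2259
Population now: 0–14=2259, 15–29=3148, 30–44=1108, 45+=10442
— Period 3 —
Births: 1108 × 0.491 = 544
15–29: 2259 × 0.948 = 2142
30–44: 3148 × 0.935 = 2943
45+: 1108 × 0.959 + 10442 × 0.524 = 1063 + 5472 = 6535
Net migration: 0–14 − 312 → 232
Population now: 0–14=232, 15–29=2142, 30–44=2943, 45+=6535
— Period 4 —
Births: 2943 × 0.491 = 1445
15–29: 232 × 0.948 = 220
30–44: 2142 × 0.935 = 2003
45+: 2943 × 0.959 + 6535 × 0.524 = 2822 + 3424 = 6246
Net migration: 0–14 − 312 → 1133
Population now: 0–14=1133, 15–29=220, 30–44=2003, 45+=6246
Scenario B total after 4 periods: 9602
Difference B − A = 9602 − 8713 = 889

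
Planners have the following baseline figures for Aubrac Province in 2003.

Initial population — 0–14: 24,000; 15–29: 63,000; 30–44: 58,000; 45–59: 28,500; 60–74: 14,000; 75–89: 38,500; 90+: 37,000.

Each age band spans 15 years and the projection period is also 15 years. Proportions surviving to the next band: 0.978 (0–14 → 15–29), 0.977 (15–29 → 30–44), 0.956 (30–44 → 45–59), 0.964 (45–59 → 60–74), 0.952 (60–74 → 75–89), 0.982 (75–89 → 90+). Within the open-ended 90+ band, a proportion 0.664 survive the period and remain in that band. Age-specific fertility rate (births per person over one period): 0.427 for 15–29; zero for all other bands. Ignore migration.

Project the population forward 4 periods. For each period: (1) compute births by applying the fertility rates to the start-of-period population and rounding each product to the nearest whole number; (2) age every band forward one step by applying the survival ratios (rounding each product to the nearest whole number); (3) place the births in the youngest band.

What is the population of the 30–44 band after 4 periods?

(Groups numbered youngest = 1 to oldest = 7.)
— Period 1 —
Births: 63000 × 0.427 = 26901
Group 2: 24000 × 0.978 = 23472
Group 3: 63000 × 0.977 = 61551
Group 4: 58000 × 0.956 = 55448
Group 5: 28500 × 0.964 = 27474
Group 6: 14000 × 0.952 = 13328
Group 7: 38500 × 0.982 + 37000 × 0.664 = 37807 + 24568 = 62375
End of period: [26901, 23472, 61551, 55448, 27474, 13328, 62375]
— Period 2 —
Births: 23472 × 0.427 = 10023
Group 2: 26901 × 0.978 = 26309
Group 3: 23472 × 0.977 = 22932
Group 4: 61551 × 0.956 = 58843
Group 5: 55448 × 0.964 = 53452
Group 6: 27474 × 0.952 = 26155
Group 7: 13328 × 0.982 + 62375 × 0.664 = 13088 + 41417 = 54505
End of period: [10023, 26309, 22932, 58843, 53452, 26155, 54505]
— Period 3 —
Births: 26309 × 0.427 = 11234
Group 2: 10023 × 0.978 = 9802
Group 3: 26309 × 0.977 = 25704
Group 4: 22932 × 0.956 = 21923
Group 5: 58843 × 0.964 = 56725
Group 6: 53452 × 0.952 = 50886
Group 7: 26155 × 0.982 + 54505 × 0.664 = 25684 + 36191 = 61875
End of period: [11234, 9802, 25704, 21923, 56725, 50886, 61875]
— Period 4 —
Births: 9802 × 0.427 = 4185
Group 2: 11234 × 0.978 = 10987
Group 3: 9802 × 0.977 = 9577
Group 4: 25704 × 0.956 = 24573
Group 5: 21923 × 0.964 = 21134
Group 6: 56725 × 0.952 = 54002
Group 7: 50886 × 0.982 + 61875 × 0.664 = 49970 + 41085 = 91055
End of period: [4185, 10987, 9577, 24573, 21134, 54002, 91055]

9577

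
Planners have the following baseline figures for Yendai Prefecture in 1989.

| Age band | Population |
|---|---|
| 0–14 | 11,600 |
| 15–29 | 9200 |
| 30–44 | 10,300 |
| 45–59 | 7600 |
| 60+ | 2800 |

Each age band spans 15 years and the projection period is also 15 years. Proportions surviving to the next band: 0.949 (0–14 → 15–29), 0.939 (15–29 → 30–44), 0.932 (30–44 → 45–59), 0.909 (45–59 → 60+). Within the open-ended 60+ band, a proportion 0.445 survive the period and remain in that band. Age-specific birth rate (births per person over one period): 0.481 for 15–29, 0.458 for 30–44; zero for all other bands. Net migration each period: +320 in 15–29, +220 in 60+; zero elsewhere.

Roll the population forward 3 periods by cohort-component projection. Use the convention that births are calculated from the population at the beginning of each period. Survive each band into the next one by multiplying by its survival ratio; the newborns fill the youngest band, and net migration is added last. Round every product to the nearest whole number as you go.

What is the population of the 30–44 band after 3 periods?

Period 1:
Births: 9200 * 0.481 = 4425  |  10300 * 0.458 = 4717 ⇒ total 9142
15–29: 11600 * 0.949 = 11008
30–44: 9200 * 0.939 = 8639
45–59: 10300 * 0.932 = 9600
60+: 7600 * 0.909 + 2800 * 0.445 = 6908 + 1246 = 8154
Net migration: 15–29 + 320 → 11328; 60+ + 220 → 8374
→ [9142, 11328, 8639, 9600, 8374]
Period 2:
Births: 11328 * 0.481 = 5449  |  8639 * 0.458 = 3957 ⇒ total 9406
15–29: 9142 * 0.949 = 8676
30–44: 11328 * 0.939 = 10637
45–59: 8639 * 0.932 = 8052
60+: 9600 * 0.909 + 8374 * 0.445 = 8726 + 3726 = 12452
Net migration: 15–29 + 320 → 8996; 60+ + 220 → 12672
→ [9406, 8996, 10637, 8052, 12672]
Period 3:
Births: 8996 * 0.481 = 4327  |  10637 * 0.458 = 4872 ⇒ total 9199
15–29: 9406 * 0.949 = 8926
30–44: 8996 * 0.939 = 8447
45–59: 10637 * 0.932 = 9914
60+: 8052 * 0.909 + 12672 * 0.445 = 7319 + 5639 = 12958
Net migration: 15–29 + 320 → 9246; 60+ + 220 → 13178
→ [9199, 9246, 8447, 9914, 13178]

8447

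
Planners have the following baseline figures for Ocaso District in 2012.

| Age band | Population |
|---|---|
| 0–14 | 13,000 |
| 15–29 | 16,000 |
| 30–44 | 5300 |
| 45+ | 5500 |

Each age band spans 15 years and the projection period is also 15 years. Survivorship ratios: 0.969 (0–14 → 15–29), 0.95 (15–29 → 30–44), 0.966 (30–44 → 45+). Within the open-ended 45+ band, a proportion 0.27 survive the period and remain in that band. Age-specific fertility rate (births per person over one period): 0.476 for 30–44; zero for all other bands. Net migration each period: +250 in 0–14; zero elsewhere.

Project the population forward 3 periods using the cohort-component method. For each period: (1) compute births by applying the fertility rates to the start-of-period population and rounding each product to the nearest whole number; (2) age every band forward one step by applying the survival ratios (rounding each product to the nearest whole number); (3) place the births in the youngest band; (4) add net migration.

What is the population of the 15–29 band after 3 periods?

7253

[period 1]
Births: 5300 × 0.476 = 2523
15–29: 13000 × 0.969 = 12597
30–44: 16000 × 0.95 = 15200
45+: 5300 × 0.966 + 5500 × 0.27 = 5120 + 1485 = 6605
Net migration: 0–14 + 250 → 2773
Giving 2773 / 12597 / 15200 / 6605.
[period 2]
Births: 15200 × 0.476 = 7235
15–29: 2773 × 0.969 = 2687
30–44: 12597 × 0.95 = 11967
45+: 15200 × 0.966 + 6605 × 0.27 = 14683 + 1783 = 16466
Net migration: 0–14 + 250 → 7485
Giving 7485 / 2687 / 11967 / 16466.
[period 3]
Births: 11967 × 0.476 = 5696
15–29: 7485 × 0.969 = 7253
30–44: 2687 × 0.95 = 2553
45+: 11967 × 0.966 + 16466 × 0.27 = 11560 + 4446 = 16006
Net migration: 0–14 + 250 → 5946
Giving 5946 / 7253 / 2553 / 16006.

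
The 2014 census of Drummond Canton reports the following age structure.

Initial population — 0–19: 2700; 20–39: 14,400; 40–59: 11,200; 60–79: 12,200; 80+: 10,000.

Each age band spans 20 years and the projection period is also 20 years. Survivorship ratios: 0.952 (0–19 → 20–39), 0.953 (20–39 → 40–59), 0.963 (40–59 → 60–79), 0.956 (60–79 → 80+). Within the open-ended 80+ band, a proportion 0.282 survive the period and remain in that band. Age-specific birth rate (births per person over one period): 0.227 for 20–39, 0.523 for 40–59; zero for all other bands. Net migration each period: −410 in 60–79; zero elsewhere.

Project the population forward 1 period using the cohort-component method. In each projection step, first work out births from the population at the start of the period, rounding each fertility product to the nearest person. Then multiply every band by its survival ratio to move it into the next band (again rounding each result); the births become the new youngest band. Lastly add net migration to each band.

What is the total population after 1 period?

— Period 1 —
Births: 14400 × 0.227 = 3269, 11200 × 0.523 = 5858 ⇒ total 9127
20–39: 2700 × 0.952 = 2570
40–59: 14400 × 0.953 = 13723
60–79: 11200 × 0.963 = 10786
80+: 12200 × 0.956 + 10000 × 0.282 = 11663 + 2820 = 14483
Net migration: 60–79 − 410 → 10376
→ [9127, 2570, 13723, 10376, 14483]
Total after period 1: 9127 + 2570 + 13723 + 10376 + 14483 = 50279

50279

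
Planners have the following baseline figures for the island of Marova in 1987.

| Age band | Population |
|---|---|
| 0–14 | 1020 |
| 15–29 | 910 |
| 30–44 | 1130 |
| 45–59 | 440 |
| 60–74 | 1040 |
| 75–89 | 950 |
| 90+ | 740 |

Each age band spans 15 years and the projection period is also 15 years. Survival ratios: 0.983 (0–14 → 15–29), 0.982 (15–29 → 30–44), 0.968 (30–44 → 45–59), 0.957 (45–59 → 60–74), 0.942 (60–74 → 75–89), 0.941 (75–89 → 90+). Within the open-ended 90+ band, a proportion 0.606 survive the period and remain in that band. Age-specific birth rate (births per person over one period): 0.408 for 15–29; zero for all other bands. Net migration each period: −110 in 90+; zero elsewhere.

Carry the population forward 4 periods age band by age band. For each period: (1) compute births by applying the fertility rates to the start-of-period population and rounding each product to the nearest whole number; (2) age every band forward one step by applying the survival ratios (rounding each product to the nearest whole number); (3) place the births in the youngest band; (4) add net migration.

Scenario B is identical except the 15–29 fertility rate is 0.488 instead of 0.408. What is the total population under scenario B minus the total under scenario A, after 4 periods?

278

Period 1.
Births: 910 × 0.408 = 371
15–29: 1020 × 0.983 = 1003
30–44: 910 × 0.982 = 894
45–59: 1130 × 0.968 = 1094
60–74: 440 × 0.957 = 421
75–89: 1040 × 0.942 = 980
90+: 950 × 0.941 + 740 × 0.606 = 894 + 448 = 1342
Net migration: 90+ − 110 → 1232
End of period: [371, 1003, 894, 1094, 421, 980, 1232]
Period 2.
Births: 1003 × 0.408 = 409
15–29: 371 × 0.983 = 365
30–44: 1003 × 0.982 = 985
45–59: 894 × 0.968 = 865
60–74: 1094 × 0.957 = 1047
75–89: 421 × 0.942 = 397
90+: 980 × 0.941 + 1232 × 0.606 = 922 + 747 = 1669
Net migration: 90+ − 110 → 1559
End of period: [409, 365, 985, 865, 1047, 397, 1559]
Period 3.
Births: 365 × 0.408 = 149
15–29: 409 × 0.983 = 402
30–44: 365 × 0.982 = 358
45–59: 985 × 0.968 = 953
60–74: 865 × 0.957 = 828
75–89: 1047 × 0.942 = 986
90+: 397 × 0.941 + 1559 × 0.606 = 374 + 945 = 1319
Net migration: 90+ − 110 → 1209
End of period: [149, 402, 358, 953, 828, 986, 1209]
Period 4.
Births: 402 × 0.408 = 164
15–29: 149 × 0.983 = 146
30–44: 402 × 0.982 = 395
45–59: 358 × 0.968 = 347
60–74: 953 × 0.957 = 912
75–89: 828 × 0.942 = 780
90+: 986 × 0.941 + 1209 × 0.606 = 928 + 733 = 1661
Net migration: 90+ − 110 → 1551
End of period: [164, 146, 395, 347, 912, 780, 1551]
Scenario A total after 4 periods: 4295
Scenario B projection —
Period 1.
Births: 910 × 0.488 = 444
15–29: 1020 × 0.983 = 1003
30–44: 910 × 0.982 = 894
45–59: 1130 × 0.968 = 1094
60–74: 440 × 0.957 = 421
75–89: 1040 × 0.942 = 980
90+: 950 × 0.941 + 740 × 0.606 = 894 + 448 = 1342
Net migration: 90+ − 110 → 1232
End of period: [444, 1003, 894, 1094, 421, 980, 1232]
Period 2.
Births: 1003 × 0.488 = 489
15–29: 444 × 0.983 = 436
30–44: 1003 × 0.982 = 985
45–59: 894 × 0.968 = 865
60–74: 1094 × 0.957 = 1047
75–89: 421 × 0.942 = 397
90+: 980 × 0.941 + 1232 × 0.606 = 922 + 747 = 1669
Net migration: 90+ − 110 → 1559
End of period: [489, 436, 985, 865, 1047, 397, 1559]
Period 3.
Births: 436 × 0.488 = 213
15–29: 489 × 0.983 = 481
30–44: 436 × 0.982 = 428
45–59: 985 × 0.968 = 953
60–74: 865 × 0.957 = 828
75–89: 1047 × 0.942 = 986
90+: 397 × 0.941 + 1559 × 0.606 = 374 + 945 = 1319
Net migration: 90+ − 110 → 1209
End of period: [213, 481, 428, 953, 828, 986, 1209]
Period 4.
Births: 481 × 0.488 = 235
15–29: 213 × 0.983 = 209
30–44: 481 × 0.982 = 472
45–59: 428 × 0.968 = 414
60–74: 953 × 0.957 = 912
75–89: 828 × 0.942 = 780
90+: 986 × 0.941 + 1209 × 0.606 = 928 + 733 = 1661
Net migration: 90+ − 110 → 1551
End of period: [235, 209, 472, 414, 912, 780, 1551]
Scenario B total after 4 periods: 4573
Difference B − A = 4573 − 4295 = 278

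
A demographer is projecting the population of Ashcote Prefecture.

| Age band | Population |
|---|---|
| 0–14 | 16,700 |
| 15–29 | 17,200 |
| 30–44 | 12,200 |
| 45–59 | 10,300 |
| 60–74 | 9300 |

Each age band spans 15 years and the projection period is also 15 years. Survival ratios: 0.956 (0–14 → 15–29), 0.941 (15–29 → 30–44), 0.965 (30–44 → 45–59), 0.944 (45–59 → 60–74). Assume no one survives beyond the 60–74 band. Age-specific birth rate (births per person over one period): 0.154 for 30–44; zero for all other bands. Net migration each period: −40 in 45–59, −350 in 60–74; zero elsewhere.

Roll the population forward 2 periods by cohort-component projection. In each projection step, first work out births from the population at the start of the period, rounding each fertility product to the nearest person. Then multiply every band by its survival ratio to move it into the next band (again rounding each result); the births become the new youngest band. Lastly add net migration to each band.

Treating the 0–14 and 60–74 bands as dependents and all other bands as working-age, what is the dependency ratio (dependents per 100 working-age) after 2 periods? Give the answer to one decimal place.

40.8

Period 1.
Births: 12200 * 0.154 = 1879
15–29: 16700 * 0.956 = 15965
30–44: 17200 * 0.941 = 16185
45–59: 12200 * 0.965 = 11773
60–74: 10300 * 0.944 = 9723
Net migration: 45–59 − 40 → 11733; 60–74 − 350 → 9373
Population now: 0–14=1879, 15–29=15965, 30–44=16185, 45–59=11733, 60–74=9373
Period 2.
Births: 16185 * 0.154 = 2492
15–29: 1879 * 0.956 = 1796
30–44: 15965 * 0.941 = 15023
45–59: 16185 * 0.965 = 15619
60–74: 11733 * 0.944 = 11076
Net migration: 45–59 − 40 → 15579; 60–74 − 350 → 10726
Population now: 0–14=2492, 15–29=1796, 30–44=15023, 45–59=15579, 60–74=10726
Dependents (band 0–14 + band 60–74) = 2492 + 10726 = 13218; working-age = 32398; ratio = 13218/32398 × 100 = 40.8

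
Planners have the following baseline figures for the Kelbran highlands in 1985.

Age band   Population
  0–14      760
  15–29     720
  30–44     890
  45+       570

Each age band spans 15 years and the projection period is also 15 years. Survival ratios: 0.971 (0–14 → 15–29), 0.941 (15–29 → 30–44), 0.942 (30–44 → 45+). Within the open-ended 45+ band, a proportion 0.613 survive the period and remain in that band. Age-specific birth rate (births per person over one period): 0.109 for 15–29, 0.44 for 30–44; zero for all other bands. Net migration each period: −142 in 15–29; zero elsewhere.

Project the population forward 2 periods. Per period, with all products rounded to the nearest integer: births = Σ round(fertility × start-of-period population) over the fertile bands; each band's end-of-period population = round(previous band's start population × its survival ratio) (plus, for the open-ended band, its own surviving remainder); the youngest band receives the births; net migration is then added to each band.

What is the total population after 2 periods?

After projecting period 1:
Births: 720 × 0.109 = 78  |  890 × 0.44 = 392 — total 470
15–29: 760 × 0.971 = 738
30–44: 720 × 0.941 = 678
45+: 890 × 0.942 + 570 × 0.613 = 838 + 349 = 1187
Net migration: 15–29 − 142 → 596
→ [470, 596, 678, 1187]
After projecting period 2:
Births: 596 × 0.109 = 65  |  678 × 0.44 = 298 — total 363
15–29: 470 × 0.971 = 456
30–44: 596 × 0.941 = 561
45+: 678 × 0.942 + 1187 × 0.613 = 639 + 728 = 1367
Net migration: 15–29 − 142 → 314
→ [363, 314, 561, 1367]
Total after period 2: 363 + 314 + 561 + 1367 = 2605

2605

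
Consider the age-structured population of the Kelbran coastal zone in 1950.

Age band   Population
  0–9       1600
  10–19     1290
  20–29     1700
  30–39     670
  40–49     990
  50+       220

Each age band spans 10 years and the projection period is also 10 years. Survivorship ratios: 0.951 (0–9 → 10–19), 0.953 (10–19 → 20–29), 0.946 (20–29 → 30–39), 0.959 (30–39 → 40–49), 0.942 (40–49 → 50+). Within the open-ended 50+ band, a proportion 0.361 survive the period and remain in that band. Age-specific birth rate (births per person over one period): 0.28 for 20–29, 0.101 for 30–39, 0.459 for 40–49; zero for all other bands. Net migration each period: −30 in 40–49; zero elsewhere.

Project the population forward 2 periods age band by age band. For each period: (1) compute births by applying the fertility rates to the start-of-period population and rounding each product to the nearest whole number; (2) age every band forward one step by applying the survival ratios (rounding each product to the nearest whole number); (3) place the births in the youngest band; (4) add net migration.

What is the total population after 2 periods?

6803

Call the bands 1 to 6, youngest first.
Period 1:
Births: 1700 × 0.28 = 476, 670 × 0.101 = 68, 990 × 0.459 = 454 — total 998
Band 2: 1600 × 0.951 = 1522
Band 3: 1290 × 0.953 = 1229
Band 4: 1700 × 0.946 = 1608
Band 5: 670 × 0.959 = 643
Band 6: 990 × 0.942 + 220 × 0.361 = 933 + 79 = 1012
Net migration: Band 5 − 30 → 613
Giving 998 / 1522 / 1229 / 1608 / 613 / 1012.
Period 2:
Births: 1229 × 0.28 = 344, 1608 × 0.101 = 162, 613 × 0.459 = 281 — total 787
Band 2: 998 × 0.951 = 949
Band 3: 1522 × 0.953 = 1450
Band 4: 1229 × 0.946 = 1163
Band 5: 1608 × 0.959 = 1542
Band 6: 613 × 0.942 + 1012 × 0.361 = 577 + 365 = 942
Net migration: Band 5 − 30 → 1512
Giving 787 / 949 / 1450 / 1163 / 1512 / 942.
Total after period 2: 787 + 949 + 1450 + 1163 + 1512 + 942 = 6803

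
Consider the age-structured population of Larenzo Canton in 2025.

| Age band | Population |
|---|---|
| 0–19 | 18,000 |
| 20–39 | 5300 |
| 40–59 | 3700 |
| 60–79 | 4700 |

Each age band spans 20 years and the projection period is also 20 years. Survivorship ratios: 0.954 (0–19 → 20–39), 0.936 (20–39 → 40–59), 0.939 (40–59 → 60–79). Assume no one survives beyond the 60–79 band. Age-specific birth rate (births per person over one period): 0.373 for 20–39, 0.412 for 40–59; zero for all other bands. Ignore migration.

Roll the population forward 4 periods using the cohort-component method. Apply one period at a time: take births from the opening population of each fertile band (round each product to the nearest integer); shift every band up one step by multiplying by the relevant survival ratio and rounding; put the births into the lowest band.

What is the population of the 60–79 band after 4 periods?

2935

After projecting period 1:
Births: 5300 × 0.373 = 1977 ; 3700 × 0.412 = 1524 → 3501
20–39: 18000 × 0.954 = 17172
40–59: 5300 × 0.936 = 4961
60–79: 3700 × 0.939 = 3474
→ [3501, 17172, 4961, 3474]
After projecting period 2:
Births: 17172 × 0.373 = 6405 ; 4961 × 0.412 = 2044 → 8449
20–39: 3501 × 0.954 = 3340
40–59: 17172 × 0.936 = 16073
60–79: 4961 × 0.939 = 4658
→ [8449, 3340, 16073, 4658]
After projecting period 3:
Births: 3340 × 0.373 = 1246 ; 16073 × 0.412 = 6622 → 7868
20–39: 8449 × 0.954 = 8060
40–59: 3340 × 0.936 = 3126
60–79: 16073 × 0.939 = 15093
→ [7868, 8060, 3126, 15093]
After projecting period 4:
Births: 8060 × 0.373 = 3006 ; 3126 × 0.412 = 1288 → 4294
20–39: 7868 × 0.954 = 7506
40–59: 8060 × 0.936 = 7544
60–79: 3126 × 0.939 = 2935
→ [4294, 7506, 7544, 2935]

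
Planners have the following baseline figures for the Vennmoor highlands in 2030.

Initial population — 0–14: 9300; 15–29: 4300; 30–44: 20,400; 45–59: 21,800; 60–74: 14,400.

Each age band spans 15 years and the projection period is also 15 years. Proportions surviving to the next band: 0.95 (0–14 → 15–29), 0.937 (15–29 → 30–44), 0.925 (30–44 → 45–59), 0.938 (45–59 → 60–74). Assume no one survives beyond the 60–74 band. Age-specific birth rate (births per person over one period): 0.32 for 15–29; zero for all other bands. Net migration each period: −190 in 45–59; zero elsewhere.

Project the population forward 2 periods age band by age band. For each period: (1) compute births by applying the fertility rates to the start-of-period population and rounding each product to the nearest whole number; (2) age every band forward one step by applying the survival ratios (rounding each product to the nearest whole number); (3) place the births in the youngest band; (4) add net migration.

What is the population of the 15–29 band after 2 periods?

1307

Let band 1 be 0–14 through band 5 = 60–74.
Period 1.
Births: 4300 * 0.32 = 1376
Band 2: 9300 * 0.95 = 8835
Band 3: 4300 * 0.937 = 4029
Band 4: 20400 * 0.925 = 18870
Band 5: 21800 * 0.938 = 20448
Net migration: Band 4 − 190 → 18680
Population now: 0–14=1376, 15–29=8835, 30–44=4029, 45–59=18680, 60–74=20448
Period 2.
Births: 8835 * 0.32 = 2827
Band 2: 1376 * 0.95 = 1307
Band 3: 8835 * 0.937 = 8278
Band 4: 4029 * 0.925 = 3727
Band 5: 18680 * 0.938 = 17522
Net migration: Band 4 − 190 → 3537
Population now: 0–14=2827, 15–29=1307, 30–44=8278, 45–59=3537, 60–74=17522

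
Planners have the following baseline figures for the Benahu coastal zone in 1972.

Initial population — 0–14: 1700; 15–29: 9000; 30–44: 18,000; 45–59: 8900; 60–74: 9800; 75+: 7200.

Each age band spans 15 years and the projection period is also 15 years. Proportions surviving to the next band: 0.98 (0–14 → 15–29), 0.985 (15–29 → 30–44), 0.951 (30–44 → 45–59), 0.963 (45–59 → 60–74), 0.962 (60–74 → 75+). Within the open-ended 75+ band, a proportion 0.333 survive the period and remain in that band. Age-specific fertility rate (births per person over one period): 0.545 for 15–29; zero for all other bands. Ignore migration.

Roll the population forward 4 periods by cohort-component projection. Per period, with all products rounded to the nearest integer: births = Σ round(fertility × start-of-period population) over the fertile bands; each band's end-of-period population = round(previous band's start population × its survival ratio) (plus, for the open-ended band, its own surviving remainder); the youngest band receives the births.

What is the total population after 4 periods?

24378

[period 1]
Births: 9000 * 0.545 = 4905
15–29: 1700 * 0.98 = 1666
30–44: 9000 * 0.985 = 8865
45–59: 18000 * 0.951 = 17118
60–74: 8900 * 0.963 = 8571
75+: 9800 * 0.962 + 7200 * 0.333 = 9428 + 2398 = 11826
→ [4905, 1666, 8865, 17118, 8571, 11826]
[period 2]
Births: 1666 * 0.545 = 908
15–29: 4905 * 0.98 = 4807
30–44: 1666 * 0.985 = 1641
45–59: 8865 * 0.951 = 8431
60–74: 17118 * 0.963 = 16485
75+: 8571 * 0.962 + 11826 * 0.333 = 8245 + 3938 = 12183
→ [908, 4807, 1641, 8431, 16485, 12183]
[period 3]
Births: 4807 * 0.545 = 2620
15–29: 908 * 0.98 = 890
30–44: 4807 * 0.985 = 4735
45–59: 1641 * 0.951 = 1561
60–74: 8431 * 0.963 = 8119
75+: 16485 * 0.962 + 12183 * 0.333 = 15859 + 4057 = 19916
→ [2620, 890, 4735, 1561, 8119, 19916]
[period 4]
Births: 890 * 0.545 = 485
15–29: 2620 * 0.98 = 2568
30–44: 890 * 0.985 = 877
45–59: 4735 * 0.951 = 4503
60–74: 1561 * 0.963 = 1503
75+: 8119 * 0.962 + 19916 * 0.333 = 7810 + 6632 = 14442
→ [485, 2568, 877, 4503, 1503, 14442]
Total after period 4: 485 + 2568 + 877 + 4503 + 1503 + 14442 = 24378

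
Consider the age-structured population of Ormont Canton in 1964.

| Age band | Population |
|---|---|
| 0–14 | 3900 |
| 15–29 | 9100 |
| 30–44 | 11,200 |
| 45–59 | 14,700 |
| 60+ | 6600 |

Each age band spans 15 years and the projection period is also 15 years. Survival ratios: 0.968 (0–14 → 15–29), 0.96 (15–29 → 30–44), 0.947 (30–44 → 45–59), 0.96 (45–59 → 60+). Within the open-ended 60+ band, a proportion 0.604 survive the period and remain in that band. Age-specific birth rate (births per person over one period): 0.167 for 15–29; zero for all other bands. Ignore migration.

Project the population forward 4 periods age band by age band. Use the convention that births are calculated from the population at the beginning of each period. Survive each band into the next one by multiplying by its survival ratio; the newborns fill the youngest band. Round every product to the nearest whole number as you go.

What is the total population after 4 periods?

18057

Period 1:
Births: 9100 × 0.167 = 1520
15–29: 3900 × 0.968 = 3775
30–44: 9100 × 0.96 = 8736
45–59: 11200 × 0.947 = 10606
60+: 14700 × 0.96 + 6600 × 0.604 = 14112 + 3986 = 18098
End of period: [1520, 3775, 8736, 10606, 18098]
Period 2:
Births: 3775 × 0.167 = 630
15–29: 1520 × 0.968 = 1471
30–44: 3775 × 0.96 = 3624
45–59: 8736 × 0.947 = 8273
60+: 10606 × 0.96 + 18098 × 0.604 = 10182 + 10931 = 21113
End of period: [630, 1471, 3624, 8273, 21113]
Period 3:
Births: 1471 × 0.167 = 246
15–29: 630 × 0.968 = 610
30–44: 1471 × 0.96 = 1412
45–59: 3624 × 0.947 = 3432
60+: 8273 × 0.96 + 21113 × 0.604 = 7942 + 12752 = 20694
End of period: [246, 610, 1412, 3432, 20694]
Period 4:
Births: 610 × 0.167 = 102
15–29: 246 × 0.968 = 238
30–44: 610 × 0.96 = 586
45–59: 1412 × 0.947 = 1337
60+: 3432 × 0.96 + 20694 × 0.604 = 3295 + 12499 = 15794
End of period: [102, 238, 586, 1337, 15794]
Total after period 4: 102 + 238 + 586 + 1337 + 15794 = 18057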